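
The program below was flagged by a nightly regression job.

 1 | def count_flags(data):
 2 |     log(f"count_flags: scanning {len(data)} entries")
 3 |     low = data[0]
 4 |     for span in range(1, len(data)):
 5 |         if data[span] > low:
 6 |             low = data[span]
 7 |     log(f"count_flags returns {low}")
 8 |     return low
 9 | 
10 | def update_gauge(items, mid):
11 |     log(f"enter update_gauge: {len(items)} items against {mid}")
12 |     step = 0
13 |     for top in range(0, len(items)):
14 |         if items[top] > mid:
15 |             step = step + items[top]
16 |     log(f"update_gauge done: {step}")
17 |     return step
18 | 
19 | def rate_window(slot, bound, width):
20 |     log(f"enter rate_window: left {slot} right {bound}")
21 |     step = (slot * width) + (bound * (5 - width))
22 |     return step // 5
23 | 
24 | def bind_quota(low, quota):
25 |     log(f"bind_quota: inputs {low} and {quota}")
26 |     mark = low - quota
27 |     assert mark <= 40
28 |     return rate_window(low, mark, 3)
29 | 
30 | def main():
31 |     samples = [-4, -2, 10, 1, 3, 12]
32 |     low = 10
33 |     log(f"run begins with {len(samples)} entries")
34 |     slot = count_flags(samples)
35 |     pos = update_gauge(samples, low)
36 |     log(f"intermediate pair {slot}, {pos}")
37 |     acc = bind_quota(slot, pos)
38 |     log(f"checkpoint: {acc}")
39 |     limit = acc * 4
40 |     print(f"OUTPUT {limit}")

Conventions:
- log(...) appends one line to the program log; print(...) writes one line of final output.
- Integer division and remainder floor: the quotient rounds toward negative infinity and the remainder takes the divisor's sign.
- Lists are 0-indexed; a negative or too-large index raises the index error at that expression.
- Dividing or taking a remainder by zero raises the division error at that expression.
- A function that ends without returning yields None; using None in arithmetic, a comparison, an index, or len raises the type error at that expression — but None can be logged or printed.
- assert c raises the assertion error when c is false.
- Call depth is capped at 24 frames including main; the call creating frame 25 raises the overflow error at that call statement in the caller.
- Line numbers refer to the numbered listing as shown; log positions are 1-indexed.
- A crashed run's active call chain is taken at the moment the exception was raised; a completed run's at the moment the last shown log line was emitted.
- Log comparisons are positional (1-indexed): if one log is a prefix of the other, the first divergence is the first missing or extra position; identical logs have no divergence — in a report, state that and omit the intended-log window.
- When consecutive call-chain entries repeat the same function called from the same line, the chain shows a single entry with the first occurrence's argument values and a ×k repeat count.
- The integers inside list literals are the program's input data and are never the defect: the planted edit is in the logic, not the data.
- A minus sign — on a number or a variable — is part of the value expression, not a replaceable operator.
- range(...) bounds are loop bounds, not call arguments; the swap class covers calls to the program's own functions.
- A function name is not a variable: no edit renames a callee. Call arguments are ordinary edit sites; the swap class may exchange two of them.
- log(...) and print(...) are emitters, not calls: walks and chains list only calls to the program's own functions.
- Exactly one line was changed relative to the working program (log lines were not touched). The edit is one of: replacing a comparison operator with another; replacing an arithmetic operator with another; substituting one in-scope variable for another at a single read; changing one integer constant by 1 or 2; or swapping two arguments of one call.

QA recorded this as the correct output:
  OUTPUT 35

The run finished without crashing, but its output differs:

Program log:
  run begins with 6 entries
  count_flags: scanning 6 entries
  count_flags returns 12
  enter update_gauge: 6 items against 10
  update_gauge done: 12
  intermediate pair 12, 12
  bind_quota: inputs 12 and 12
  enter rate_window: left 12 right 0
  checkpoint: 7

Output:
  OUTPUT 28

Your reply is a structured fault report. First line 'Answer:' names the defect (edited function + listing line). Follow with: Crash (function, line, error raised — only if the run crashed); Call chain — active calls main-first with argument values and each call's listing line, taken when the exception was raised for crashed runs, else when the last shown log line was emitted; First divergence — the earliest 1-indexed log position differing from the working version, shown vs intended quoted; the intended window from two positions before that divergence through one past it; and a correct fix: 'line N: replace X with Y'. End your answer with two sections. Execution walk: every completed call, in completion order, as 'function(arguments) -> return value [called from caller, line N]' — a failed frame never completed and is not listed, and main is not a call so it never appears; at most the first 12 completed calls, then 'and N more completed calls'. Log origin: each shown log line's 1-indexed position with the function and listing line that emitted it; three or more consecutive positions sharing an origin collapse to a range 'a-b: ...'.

Answer: the defect is in main at line 39.
Key fact: Log streams are identical — the defect surfaces only in the printed output.
Call chain: main.
First divergence: none — the logs agree in full.
Execution walk:
  count_flags([-4, -2, 10, 1, 3, 12]) -> 12  [called from main, line 34]
  update_gauge([-4, -2, 10, 1, 3, 12], 10) -> 12  [called from main, line 35]
  rate_window(12, 0, 3) -> 7  [called from bind_quota, line 28]
  bind_quota(12, 12) -> 7  [called from main, line 37]
Log origin:
  1: emitted by main (line 33)
  2: emitted by count_flags (line 2)
  3: emitted by count_flags (line 7)
  4: emitted by update_gauge (line 11)
  5: emitted by update_gauge (line 16)
  6: emitted by main (line 36)
  7: emitted by bind_quota (line 25)
  8: emitted by rate_window (line 20)
  9: emitted by main (line 38)
A correct fix: line 39: replace `4` with `5`.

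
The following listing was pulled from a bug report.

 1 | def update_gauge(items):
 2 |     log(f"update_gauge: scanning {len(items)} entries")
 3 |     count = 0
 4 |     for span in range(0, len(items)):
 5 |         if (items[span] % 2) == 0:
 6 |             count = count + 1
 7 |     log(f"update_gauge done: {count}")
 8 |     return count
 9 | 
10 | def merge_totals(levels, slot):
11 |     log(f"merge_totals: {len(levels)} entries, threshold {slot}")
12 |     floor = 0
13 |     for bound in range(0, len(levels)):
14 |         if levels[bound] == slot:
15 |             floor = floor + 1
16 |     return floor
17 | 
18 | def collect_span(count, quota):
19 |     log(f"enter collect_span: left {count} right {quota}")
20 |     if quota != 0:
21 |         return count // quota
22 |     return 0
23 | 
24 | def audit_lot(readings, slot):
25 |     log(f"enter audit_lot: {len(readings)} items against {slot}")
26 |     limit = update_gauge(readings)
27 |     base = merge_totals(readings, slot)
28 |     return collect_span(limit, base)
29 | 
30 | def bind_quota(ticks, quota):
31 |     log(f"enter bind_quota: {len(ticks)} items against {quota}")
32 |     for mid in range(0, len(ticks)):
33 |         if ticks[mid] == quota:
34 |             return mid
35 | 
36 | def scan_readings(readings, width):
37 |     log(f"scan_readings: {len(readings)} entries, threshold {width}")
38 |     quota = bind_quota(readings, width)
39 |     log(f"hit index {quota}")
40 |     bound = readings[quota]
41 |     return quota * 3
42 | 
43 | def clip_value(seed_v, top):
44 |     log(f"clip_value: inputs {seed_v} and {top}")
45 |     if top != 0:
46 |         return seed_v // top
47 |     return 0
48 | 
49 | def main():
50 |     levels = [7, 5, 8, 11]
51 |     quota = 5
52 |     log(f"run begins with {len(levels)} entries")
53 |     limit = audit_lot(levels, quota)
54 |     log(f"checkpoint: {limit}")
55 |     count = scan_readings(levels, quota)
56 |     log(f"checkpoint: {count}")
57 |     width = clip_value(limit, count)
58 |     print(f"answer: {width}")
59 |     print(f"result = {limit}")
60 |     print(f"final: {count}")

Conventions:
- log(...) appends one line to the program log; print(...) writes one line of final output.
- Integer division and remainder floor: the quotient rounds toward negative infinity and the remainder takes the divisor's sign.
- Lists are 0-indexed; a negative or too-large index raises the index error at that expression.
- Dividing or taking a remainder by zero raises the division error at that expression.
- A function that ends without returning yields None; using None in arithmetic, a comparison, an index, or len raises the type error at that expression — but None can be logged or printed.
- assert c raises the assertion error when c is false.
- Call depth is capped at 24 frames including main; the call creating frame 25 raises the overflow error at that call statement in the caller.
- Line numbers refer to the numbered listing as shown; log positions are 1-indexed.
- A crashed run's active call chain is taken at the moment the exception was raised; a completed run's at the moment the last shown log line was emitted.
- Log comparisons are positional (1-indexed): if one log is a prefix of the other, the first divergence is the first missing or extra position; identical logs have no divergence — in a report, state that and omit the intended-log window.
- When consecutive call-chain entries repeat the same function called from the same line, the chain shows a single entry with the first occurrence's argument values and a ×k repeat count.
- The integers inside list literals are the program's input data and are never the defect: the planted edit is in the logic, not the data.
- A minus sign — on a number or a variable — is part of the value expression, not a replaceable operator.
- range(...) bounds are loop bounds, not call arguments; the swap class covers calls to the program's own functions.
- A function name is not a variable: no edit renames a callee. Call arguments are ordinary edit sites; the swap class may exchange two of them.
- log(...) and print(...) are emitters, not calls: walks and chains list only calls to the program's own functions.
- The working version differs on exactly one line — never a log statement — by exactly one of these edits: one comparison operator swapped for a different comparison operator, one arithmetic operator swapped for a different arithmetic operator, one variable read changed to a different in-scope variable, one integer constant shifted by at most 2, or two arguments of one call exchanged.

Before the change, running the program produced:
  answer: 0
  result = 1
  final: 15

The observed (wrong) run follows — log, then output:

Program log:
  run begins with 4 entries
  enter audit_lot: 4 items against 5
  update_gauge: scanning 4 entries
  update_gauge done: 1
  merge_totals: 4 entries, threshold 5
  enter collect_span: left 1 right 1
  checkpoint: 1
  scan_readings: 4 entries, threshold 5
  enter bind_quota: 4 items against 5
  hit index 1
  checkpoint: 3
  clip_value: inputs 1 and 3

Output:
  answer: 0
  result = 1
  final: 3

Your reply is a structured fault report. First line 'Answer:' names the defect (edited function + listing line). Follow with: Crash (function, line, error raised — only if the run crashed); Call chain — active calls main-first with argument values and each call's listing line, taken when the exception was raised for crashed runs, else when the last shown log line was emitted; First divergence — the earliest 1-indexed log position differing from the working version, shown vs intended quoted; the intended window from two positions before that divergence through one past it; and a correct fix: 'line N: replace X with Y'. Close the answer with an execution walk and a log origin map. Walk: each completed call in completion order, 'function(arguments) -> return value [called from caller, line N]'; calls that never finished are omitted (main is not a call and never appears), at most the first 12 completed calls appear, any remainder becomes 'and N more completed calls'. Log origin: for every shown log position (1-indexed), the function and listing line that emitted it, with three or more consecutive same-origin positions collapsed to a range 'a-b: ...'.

Answer: the defect is in scan_readings at line 41.
Key observation: Everything matches until log position 11, which reads 'checkpoint: 3' in place of 'checkpoint: 15'.
Call chain: main -> clip_value(1, 3) (called at line 57).
First divergence: position 11 — shown 'checkpoint: 3', intended 'checkpoint: 15'.
Intended log window:
  9: enter bind_quota: 4 items against 5
  10: hit index 1
  11: checkpoint: 15
  12: clip_value: inputs 1 and 15
Execution walk:
  update_gauge([7, 5, 8, 11]) -> 1  [called from audit_lot, line 26]
  merge_totals([7, 5, 8, 11], 5) -> 1  [called from audit_lot, line 27]
  collect_span(1, 1) -> 1  [called from audit_lot, line 28]
  audit_lot([7, 5, 8, 11], 5) -> 1  [called from main, line 53]
  bind_quota([7, 5, 8, 11], 5) -> 1  [called from scan_readings, line 38]
  scan_readings([7, 5, 8, 11], 5) -> 3  [called from main, line 55]
  clip_value(1, 3) -> 0  [called from main, line 57]
Log origin:
  1: emitted by main (line 52)
  2: emitted by audit_lot (line 25)
  3: emitted by update_gauge (line 2)
  4: emitted by update_gauge (line 7)
  5: emitted by merge_totals (line 11)
  6: emitted by collect_span (line 19)
  7: emitted by main (line 54)
  8: emitted by scan_readings (line 37)
  9: emitted by bind_quota (line 31)
  10: emitted by scan_readings (line 39)
  11: emitted by main (line 56)
  12: emitted by clip_value (line 44)
A correct fix: line 41: replace `quota` with `bound`.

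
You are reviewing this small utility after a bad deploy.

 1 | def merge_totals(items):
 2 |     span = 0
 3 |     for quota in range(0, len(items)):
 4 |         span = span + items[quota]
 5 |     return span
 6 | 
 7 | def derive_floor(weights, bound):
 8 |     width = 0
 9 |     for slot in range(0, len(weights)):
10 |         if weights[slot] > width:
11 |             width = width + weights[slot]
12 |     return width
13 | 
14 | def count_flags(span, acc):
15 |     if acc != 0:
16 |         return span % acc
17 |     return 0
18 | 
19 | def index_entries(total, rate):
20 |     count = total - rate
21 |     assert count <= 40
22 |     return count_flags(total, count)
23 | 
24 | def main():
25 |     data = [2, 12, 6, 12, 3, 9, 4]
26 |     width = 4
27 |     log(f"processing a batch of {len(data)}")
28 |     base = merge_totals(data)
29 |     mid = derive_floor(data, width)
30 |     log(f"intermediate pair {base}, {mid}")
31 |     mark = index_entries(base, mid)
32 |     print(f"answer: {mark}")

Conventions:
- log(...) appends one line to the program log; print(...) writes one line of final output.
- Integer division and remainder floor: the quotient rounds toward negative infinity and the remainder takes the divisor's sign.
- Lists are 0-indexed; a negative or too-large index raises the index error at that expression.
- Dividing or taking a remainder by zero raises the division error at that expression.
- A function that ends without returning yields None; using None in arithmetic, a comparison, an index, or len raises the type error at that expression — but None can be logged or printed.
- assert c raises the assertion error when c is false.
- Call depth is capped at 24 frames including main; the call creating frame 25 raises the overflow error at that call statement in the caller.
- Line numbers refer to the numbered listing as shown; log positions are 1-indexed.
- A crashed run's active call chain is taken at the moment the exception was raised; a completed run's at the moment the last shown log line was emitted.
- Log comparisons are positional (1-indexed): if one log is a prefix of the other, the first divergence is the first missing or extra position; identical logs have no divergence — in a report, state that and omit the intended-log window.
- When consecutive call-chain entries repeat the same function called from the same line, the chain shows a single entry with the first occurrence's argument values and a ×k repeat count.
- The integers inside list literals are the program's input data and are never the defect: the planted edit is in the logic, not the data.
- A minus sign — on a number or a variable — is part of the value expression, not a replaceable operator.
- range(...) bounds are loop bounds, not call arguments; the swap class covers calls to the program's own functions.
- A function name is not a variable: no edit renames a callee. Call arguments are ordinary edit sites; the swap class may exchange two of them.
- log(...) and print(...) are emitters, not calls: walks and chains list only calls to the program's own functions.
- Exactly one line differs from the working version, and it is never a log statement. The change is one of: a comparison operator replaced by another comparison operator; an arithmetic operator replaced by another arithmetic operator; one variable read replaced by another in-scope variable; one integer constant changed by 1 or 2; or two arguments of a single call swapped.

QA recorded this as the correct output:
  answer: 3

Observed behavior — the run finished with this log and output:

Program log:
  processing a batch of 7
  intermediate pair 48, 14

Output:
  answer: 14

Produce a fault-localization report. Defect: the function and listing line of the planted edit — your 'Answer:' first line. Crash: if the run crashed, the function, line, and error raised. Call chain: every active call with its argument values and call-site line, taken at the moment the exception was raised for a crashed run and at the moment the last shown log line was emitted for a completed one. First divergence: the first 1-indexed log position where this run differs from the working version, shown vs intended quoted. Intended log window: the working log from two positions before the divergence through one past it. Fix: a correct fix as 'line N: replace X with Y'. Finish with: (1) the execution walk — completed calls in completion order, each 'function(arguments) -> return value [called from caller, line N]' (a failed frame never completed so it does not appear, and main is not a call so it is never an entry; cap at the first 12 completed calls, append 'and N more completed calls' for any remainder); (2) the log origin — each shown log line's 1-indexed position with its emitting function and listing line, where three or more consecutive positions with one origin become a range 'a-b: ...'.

Answer: the defect is in derive_floor at line 10.
Key observation: Log line 2 is where behavior first shows: 'intermediate pair 48, 14' appears instead of 'intermediate pair 48, 39'.
Call chain: main.
First divergence: position 2 — shown 'intermediate pair 48, 14', intended 'intermediate pair 48, 39'.
Intended log window:
  1: processing a batch of 7
  2: intermediate pair 48, 39
Execution walk:
  merge_totals([2, 12, 6, 12, 3, 9, 4]) -> 48  [called from main, line 28]
  derive_floor([2, 12, 6, 12, 3, 9, 4], 4) -> 14  [called from main, line 29]
  count_flags(48, 34) -> 14  [called from index_entries, line 22]
  index_entries(48, 14) -> 14  [called from main, line 31]
Origin of each log line:
  1 — main, line 27
  2 — main, line 30
A correct fix: line 10: replace `width` with `bound`.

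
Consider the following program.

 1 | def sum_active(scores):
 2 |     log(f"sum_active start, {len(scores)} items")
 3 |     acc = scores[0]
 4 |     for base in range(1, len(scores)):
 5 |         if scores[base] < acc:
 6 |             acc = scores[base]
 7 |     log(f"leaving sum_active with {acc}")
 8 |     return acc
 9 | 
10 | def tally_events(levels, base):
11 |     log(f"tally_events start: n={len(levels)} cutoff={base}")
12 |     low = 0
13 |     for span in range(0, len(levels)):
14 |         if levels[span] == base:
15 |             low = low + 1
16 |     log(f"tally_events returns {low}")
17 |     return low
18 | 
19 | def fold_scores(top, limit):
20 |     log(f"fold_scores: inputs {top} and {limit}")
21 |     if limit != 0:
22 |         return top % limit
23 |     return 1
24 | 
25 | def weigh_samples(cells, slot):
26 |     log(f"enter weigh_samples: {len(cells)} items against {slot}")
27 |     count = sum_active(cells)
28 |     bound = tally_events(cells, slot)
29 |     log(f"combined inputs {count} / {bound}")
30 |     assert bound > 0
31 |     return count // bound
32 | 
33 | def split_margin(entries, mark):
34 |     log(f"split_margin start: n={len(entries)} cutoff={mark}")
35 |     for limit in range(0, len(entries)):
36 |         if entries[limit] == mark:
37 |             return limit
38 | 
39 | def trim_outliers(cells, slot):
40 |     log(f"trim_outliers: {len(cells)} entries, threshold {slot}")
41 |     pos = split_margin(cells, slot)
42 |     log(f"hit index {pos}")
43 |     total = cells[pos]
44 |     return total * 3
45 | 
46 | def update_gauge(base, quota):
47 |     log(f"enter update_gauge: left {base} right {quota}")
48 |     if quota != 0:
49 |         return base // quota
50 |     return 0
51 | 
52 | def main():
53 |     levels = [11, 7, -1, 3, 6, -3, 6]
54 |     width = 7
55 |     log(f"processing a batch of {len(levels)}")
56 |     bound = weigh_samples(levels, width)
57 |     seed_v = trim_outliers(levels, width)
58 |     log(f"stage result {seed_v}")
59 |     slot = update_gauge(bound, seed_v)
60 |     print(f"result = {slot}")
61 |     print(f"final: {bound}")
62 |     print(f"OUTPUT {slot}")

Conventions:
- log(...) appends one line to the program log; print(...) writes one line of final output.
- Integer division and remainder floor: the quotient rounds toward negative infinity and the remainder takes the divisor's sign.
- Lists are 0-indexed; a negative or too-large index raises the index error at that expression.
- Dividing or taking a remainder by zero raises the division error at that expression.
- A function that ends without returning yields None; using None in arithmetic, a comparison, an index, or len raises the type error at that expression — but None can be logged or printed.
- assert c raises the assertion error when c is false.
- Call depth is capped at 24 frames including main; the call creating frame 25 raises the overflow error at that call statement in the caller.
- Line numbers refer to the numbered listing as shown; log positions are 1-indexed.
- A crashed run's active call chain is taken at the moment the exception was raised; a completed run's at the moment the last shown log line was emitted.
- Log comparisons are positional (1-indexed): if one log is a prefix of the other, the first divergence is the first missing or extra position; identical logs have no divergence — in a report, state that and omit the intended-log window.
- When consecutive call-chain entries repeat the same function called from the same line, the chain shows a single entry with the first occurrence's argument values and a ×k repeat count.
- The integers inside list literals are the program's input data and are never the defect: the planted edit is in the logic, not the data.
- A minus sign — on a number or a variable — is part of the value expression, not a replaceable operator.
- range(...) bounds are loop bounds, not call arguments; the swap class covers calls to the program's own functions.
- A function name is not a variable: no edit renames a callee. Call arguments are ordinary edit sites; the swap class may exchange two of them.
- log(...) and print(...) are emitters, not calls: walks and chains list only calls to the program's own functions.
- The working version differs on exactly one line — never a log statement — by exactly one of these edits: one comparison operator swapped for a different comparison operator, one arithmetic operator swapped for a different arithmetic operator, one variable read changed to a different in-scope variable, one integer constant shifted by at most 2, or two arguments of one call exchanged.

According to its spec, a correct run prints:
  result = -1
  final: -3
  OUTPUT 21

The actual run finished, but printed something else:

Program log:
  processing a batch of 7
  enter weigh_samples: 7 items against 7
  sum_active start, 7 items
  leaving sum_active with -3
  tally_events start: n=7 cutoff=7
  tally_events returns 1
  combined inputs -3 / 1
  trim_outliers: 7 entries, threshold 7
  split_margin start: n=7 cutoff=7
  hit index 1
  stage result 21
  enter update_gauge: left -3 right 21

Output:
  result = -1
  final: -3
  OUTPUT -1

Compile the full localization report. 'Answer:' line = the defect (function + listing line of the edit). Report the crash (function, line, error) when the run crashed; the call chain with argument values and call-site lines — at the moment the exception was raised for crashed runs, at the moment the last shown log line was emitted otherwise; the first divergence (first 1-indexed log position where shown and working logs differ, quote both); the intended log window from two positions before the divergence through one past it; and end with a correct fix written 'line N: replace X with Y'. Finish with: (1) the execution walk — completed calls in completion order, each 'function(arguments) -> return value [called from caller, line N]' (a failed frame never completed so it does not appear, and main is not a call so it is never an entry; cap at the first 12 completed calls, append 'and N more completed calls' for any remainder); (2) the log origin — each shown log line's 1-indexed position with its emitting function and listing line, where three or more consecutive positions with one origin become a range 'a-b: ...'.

Answer: the defect is in main at line 62.
Key observation: No log line changed; the fault shows up purely in the output.
Call chain: main -> update_gauge(-3, 21) (called at line 59).
First divergence: none — the logs agree in full.
Execution walk:
  sum_active([11, 7, -1, 3, 6, -3, 6]) -> -3  [called from weigh_samples, line 27]
  tally_events([11, 7, -1, 3, 6, -3, 6], 7) -> 1  [called from weigh_samples, line 28]
  weigh_samples([11, 7, -1, 3, 6, -3, 6], 7) -> -3  [called from main, line 56]
  split_margin([11, 7, -1, 3, 6, -3, 6], 7) -> 1  [called from trim_outliers, line 41]
  trim_outliers([11, 7, -1, 3, 6, -3, 6], 7) -> 21  [called from main, line 57]
  update_gauge(-3, 21) -> -1  [called from main, line 59]
Log origin:
  1: from main, line 55
  2: from weigh_samples, line 26
  3: from sum_active, line 2
  4: from sum_active, line 7
  5: from tally_events, line 11
  6: from tally_events, line 16
  7: from weigh_samples, line 29
  8: from trim_outliers, line 40
  9: from split_margin, line 34
  10: from trim_outliers, line 42
  11: from main, line 58
  12: from update_gauge, line 47
A correct fix: line 62: replace `slot` with `seed_v`.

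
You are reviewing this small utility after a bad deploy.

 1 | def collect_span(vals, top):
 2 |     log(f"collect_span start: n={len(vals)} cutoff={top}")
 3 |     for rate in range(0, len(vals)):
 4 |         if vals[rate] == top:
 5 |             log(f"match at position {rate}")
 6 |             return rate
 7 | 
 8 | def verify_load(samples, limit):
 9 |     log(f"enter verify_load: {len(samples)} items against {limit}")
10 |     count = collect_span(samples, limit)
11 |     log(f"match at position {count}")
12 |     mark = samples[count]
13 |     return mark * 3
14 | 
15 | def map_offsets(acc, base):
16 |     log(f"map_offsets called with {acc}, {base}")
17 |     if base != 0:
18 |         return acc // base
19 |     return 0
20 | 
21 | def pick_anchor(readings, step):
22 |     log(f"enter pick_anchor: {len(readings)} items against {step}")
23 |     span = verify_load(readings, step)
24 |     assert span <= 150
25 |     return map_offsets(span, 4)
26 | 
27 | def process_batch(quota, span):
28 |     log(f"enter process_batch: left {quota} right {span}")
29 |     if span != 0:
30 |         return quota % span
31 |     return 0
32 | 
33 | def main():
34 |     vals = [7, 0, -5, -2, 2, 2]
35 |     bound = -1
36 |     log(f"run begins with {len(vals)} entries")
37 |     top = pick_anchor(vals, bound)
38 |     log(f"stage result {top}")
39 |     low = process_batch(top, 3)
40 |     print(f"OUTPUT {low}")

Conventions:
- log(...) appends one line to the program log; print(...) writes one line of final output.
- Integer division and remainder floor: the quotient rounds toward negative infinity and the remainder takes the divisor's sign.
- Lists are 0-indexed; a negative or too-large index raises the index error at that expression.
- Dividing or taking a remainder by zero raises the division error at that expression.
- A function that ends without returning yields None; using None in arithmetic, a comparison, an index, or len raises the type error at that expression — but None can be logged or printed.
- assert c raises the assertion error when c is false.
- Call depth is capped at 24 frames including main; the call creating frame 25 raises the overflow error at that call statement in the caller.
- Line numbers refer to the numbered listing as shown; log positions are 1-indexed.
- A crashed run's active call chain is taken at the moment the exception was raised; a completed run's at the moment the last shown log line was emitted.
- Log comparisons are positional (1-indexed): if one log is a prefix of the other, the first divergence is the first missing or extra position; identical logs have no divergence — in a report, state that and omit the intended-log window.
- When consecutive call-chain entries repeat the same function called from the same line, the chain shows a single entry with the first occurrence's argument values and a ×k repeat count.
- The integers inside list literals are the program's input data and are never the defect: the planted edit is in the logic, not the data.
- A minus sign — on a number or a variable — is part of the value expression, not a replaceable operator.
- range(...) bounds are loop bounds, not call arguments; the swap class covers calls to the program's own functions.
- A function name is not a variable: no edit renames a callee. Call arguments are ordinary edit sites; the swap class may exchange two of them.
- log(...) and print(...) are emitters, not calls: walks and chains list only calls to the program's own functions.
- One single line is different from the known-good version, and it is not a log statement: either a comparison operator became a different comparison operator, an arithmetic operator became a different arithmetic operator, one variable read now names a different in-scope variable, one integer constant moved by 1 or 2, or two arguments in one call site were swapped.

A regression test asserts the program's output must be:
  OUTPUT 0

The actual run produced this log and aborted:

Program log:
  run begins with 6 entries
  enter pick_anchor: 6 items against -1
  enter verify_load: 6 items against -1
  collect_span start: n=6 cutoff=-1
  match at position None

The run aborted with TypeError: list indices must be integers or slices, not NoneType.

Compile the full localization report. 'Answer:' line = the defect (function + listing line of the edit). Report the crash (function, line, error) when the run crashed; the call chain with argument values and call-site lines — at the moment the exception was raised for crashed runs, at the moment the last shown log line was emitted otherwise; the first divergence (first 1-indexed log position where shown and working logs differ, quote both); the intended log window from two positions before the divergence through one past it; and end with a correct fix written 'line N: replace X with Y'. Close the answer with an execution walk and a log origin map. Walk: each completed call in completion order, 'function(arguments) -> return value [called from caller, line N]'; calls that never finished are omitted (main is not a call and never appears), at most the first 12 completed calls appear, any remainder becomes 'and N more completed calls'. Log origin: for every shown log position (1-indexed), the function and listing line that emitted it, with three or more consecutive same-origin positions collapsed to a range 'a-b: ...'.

Answer: the defect is in main at line 35.
Core observation: The log first diverges at position 2: the faulty run prints 'enter pick_anchor: 6 items against -1' where the working version prints 'enter pick_anchor: 6 items against 0'.
Crash: verify_load, line 12, TypeError.
Call chain: main -> pick_anchor([7, 0, -5, -2, 2, 2], -1) (called at line 37) -> verify_load([7, 0, -5, -2, 2, 2], -1) (called at line 23).
First divergence: position 2; shown 'enter pick_anchor: 6 items against -1' vs intended 'enter pick_anchor: 6 items against 0'.
Intended log window:
  1: run begins with 6 entries
  2: enter pick_anchor: 6 items against 0
  3: enter verify_load: 6 items against 0
Execution walk:
  collect_span([7, 0, -5, -2, 2, 2], -1) -> None  [called from verify_load, line 10]
Log line origins:
  1: from main, line 36
  2: from pick_anchor, line 22
  3: from verify_load, line 9
  4: from collect_span, line 2
  5: from verify_load, line 11
A correct fix: line 35: replace `-1` with `0`.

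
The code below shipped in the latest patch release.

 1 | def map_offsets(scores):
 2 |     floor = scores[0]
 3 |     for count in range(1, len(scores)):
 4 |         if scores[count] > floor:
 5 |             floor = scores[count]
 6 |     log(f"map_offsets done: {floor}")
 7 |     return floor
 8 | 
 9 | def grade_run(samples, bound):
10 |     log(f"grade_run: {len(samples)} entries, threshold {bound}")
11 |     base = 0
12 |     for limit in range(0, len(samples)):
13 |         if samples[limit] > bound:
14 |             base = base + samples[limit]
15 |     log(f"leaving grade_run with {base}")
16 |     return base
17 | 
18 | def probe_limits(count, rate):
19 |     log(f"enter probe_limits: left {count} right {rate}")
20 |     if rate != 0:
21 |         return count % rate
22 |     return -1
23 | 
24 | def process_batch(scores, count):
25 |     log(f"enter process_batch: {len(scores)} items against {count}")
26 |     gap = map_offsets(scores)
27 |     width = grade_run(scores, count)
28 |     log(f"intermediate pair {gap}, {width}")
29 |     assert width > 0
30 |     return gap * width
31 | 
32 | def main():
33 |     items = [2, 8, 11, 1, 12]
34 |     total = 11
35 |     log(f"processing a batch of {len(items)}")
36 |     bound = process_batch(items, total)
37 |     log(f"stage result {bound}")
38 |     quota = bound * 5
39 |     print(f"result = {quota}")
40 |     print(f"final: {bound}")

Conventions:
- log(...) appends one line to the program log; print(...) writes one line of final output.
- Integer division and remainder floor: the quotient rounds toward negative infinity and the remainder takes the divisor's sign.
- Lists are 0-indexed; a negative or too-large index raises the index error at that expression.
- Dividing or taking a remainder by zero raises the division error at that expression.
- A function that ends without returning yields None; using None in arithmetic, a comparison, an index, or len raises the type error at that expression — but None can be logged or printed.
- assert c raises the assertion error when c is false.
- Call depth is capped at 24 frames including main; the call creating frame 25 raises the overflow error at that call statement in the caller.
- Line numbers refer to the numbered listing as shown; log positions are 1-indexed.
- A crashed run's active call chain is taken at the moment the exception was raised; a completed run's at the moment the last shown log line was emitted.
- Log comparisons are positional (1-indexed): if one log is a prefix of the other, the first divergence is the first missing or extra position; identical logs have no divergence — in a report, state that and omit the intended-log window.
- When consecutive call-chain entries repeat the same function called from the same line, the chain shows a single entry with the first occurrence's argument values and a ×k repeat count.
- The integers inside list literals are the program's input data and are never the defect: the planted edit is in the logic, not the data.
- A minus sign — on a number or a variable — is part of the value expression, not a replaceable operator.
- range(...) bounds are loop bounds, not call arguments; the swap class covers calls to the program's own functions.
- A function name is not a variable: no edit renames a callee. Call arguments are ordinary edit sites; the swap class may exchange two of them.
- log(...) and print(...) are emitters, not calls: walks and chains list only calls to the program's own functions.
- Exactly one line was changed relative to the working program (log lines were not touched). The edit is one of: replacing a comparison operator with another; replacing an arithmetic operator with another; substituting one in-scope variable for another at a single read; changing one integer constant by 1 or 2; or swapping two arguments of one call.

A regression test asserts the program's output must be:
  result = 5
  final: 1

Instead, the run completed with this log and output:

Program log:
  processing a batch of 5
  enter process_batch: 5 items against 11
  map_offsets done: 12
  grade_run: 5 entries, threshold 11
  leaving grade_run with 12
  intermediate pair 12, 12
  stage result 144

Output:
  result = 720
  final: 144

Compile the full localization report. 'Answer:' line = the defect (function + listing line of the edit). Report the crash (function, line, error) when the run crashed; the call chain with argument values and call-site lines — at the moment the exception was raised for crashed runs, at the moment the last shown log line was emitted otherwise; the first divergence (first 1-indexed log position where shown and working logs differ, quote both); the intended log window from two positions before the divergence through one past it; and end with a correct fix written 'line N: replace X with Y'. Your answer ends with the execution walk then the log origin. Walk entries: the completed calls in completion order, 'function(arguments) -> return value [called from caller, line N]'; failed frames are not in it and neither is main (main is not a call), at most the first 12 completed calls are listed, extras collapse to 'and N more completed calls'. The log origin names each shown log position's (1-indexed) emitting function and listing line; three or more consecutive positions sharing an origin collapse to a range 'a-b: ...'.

Answer: the defect is in process_batch at line 30.
Key observation: The log first diverges at position 7: the faulty run prints 'stage result 144' where the working version prints 'stage result 1'.
Call chain: main.
First divergence: at position 7 the run shows 'stage result 144' where the working version logs 'stage result 1'.
Intended log window:
  5: leaving grade_run with 12
  6: intermediate pair 12, 12
  7: stage result 1
Execution walk:
  map_offsets([2, 8, 11, 1, 12]) -> 12  [called from process_batch, line 26]
  grade_run([2, 8, 11, 1, 12], 11) -> 12  [called from process_batch, line 27]
  process_batch([2, 8, 11, 1, 12], 11) -> 144  [called from main, line 36]
Log origin:
  1: logged in main at line 35
  2: logged in process_batch at line 25
  3: logged in map_offsets at line 6
  4: logged in grade_run at line 10
  5: logged in grade_run at line 15
  6: logged in process_batch at line 28
  7: logged in main at line 37
A correct fix: line 30: replace `*` with `//`.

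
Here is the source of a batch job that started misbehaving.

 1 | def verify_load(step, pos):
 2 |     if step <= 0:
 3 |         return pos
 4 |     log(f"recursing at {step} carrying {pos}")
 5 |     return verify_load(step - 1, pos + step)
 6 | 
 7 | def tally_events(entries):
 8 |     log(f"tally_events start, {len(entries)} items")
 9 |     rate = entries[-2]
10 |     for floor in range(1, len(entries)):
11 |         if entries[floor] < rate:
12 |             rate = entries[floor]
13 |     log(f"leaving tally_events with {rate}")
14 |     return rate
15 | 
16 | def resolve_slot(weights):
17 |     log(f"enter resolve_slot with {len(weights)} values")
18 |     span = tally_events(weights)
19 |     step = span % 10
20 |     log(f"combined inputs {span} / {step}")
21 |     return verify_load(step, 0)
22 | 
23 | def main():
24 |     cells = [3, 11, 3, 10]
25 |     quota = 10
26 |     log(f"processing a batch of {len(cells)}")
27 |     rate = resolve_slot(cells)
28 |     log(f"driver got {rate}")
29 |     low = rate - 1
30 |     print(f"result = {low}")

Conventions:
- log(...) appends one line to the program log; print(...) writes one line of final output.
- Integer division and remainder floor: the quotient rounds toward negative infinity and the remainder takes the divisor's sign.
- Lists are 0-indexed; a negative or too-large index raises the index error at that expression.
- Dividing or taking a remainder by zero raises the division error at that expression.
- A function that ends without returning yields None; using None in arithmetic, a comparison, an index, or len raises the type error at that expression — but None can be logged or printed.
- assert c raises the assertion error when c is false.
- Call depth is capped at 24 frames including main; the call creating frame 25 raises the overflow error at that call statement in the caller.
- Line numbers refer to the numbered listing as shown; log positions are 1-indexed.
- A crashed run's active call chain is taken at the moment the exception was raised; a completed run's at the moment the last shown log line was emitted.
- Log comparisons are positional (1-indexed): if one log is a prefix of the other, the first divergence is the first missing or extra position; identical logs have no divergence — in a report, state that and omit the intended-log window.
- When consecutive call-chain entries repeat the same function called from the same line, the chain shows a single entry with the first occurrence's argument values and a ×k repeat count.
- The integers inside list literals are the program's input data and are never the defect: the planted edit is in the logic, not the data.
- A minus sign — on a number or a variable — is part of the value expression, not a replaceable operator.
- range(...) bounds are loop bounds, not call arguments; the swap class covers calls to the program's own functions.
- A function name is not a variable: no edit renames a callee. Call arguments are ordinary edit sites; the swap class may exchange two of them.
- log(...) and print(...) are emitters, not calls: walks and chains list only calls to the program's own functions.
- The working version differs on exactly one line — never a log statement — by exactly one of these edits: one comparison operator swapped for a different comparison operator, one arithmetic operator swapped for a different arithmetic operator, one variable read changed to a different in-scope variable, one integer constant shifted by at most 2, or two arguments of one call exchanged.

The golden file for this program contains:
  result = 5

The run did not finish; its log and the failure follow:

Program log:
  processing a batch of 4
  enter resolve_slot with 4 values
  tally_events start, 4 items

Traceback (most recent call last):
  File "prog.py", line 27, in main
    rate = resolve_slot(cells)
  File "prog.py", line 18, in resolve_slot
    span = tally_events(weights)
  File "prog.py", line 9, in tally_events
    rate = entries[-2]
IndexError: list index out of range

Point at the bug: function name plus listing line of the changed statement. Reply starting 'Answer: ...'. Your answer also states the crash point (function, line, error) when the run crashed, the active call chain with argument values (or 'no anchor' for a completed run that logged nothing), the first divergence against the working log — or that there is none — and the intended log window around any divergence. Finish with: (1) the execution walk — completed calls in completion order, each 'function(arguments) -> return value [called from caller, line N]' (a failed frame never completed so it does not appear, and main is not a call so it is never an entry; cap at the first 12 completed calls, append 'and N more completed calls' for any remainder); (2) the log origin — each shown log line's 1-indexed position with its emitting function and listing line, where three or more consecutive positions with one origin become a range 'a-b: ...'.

Answer: the defect is in tally_events at line 9.
Key fact: The faulty run's log stops after 3 lines; the working version's next line would be 'leaving tally_events with 3'.
Crash: tally_events, line 9, IndexError.
Call chain: main -> resolve_slot([3, 11, 3, 10]) (called at line 27) -> tally_events([3, 11, 3, 10]) (called at line 18).
First divergence: position 4 — after 3 matching lines the faulty run goes silent; intended next line 'leaving tally_events with 3'.
Intended log window:
  2: enter resolve_slot with 4 values
  3: tally_events start, 4 items
  4: leaving tally_events with 3
  5: combined inputs 3 / 3
Execution walk:
  (no call completed)
Log origin:
  1: logged in main at line 26
  2: logged in resolve_slot at line 17
  3: logged in tally_events at line 8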